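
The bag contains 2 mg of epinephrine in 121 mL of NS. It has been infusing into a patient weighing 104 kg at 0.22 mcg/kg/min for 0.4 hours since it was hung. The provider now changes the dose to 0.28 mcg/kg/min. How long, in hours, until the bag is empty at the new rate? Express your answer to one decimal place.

Initial rate:
Dose = 0.22 mcg/kg/min × 104 kg = 22.88 mcg/min
22.88 mcg/min × 60 min/hr = 1372.8 mcg/hr
Concentration = 2 mg ÷ 121 mL = 0.01652893 mg/mL = 16.52893 mcg/mL
Rate = 1372.8 mcg/hr ÷ 16.52893 mcg/mL = 83.0544 mL/hr
Volume infused so far = 83.0544 mL/hr × 0.4 hr = 33.22176 mL
Volume remaining = 121 − 33.22176 = 87.77824 mL
New rate:
Dose = 0.28 mcg/kg/min × 104 kg = 29.12 mcg/min
29.12 mcg/min × 60 min/hr = 1747.2 mcg/hr
Rate = 1747.2 mcg/hr ÷ 16.52893 mcg/mL = 105.7056 mL/hr
Time remaining = 87.77824 mL ÷ 105.7056 mL/hr = 0.8304029 hr

0.8 hours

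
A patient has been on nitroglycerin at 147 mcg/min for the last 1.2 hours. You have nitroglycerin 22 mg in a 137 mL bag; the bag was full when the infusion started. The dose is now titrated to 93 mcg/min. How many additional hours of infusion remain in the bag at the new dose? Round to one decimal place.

Initial rate:
147 mcg/min × 60 min/hr = 8820 mcg/hr
Concentration = 22 mg ÷ 137 mL = 0.1605839 mg/mL = 160.5839 mcg/mL
Rate = 8820 mcg/hr ÷ 160.5839 mcg/mL = 54.92455 mL/hr
Volume infused so far = 54.92455 mL/hr × 1.2 hr = 65.90945 mL
Volume remaining = 137 − 65.90945 = 71.09055 mL
New rate:
93 mcg/min × 60 min/hr = 5580 mcg/hr
Rate = 5580 mcg/hr ÷ 160.5839 mcg/mL = 34.74818 mL/hr
Time remaining = 71.09055 mL ÷ 34.74818 mL/hr = 2.045878 hr

2.0 hours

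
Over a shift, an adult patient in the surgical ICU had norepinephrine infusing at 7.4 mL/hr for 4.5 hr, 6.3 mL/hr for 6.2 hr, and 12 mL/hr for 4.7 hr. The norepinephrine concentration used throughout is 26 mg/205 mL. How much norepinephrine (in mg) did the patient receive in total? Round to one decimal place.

Concentration = 26 mg ÷ 205 mL = 0.1268293 mg/mL
Stage 1: 7.4 mL/hr × 4.5 hr = 33.3 mL → 33.3 mL × 0.1268293 mg/mL = 4.223415 mg
Stage 2: 6.3 mL/hr × 6.2 hr = 39.06 mL → 39.06 mL × 0.1268293 mg/mL = 4.953951 mg
Stage 3: 12 mL/hr × 4.7 hr = 56.4 mL → 56.4 mL × 0.1268293 mg/mL = 7.153171 mg
Total = 4.223415 + 4.953951 + 7.153171 = 16.33054 mg

16.3 mg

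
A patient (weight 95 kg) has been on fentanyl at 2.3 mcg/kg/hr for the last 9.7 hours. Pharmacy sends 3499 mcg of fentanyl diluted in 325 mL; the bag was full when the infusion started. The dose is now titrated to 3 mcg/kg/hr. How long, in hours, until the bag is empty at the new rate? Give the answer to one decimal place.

4.8 hours

Initial rate:
Dose = 2.3 mcg/kg/hr × 95 kg = 218.5 mcg/hr
Concentration = 3499 mcg ÷ 325 mL = 10.76615 mcg/mL
Rate = 218.5 mcg/hr ÷ 10.76615 mcg/mL = 20.29508 mL/hr
Volume infused so far = 20.29508 mL/hr × 9.7 hr = 196.8623 mL
Volume remaining = 325 − 196.8623 = 128.1377 mL
New rate:
Dose = 3 mcg/kg/hr × 95 kg = 285 mcg/hr
Rate = 285 mcg/hr ÷ 10.76615 mcg/mL = 26.47185 mL/hr
Time remaining = 128.1377 mL ÷ 26.47185 mL/hr = 4.840526 hr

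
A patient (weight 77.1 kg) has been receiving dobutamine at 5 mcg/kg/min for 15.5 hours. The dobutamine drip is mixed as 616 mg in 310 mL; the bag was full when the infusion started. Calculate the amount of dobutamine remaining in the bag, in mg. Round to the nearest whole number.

257 mg

Dose = 5 mcg/kg/min × 77.1 kg = 385.5 mcg/min
385.5 mcg/min × 60 min/hr = 23130 mcg/hr
Concentration = 616 mg ÷ 310 mL = 1.987097 mg/mL = 1987.097 mcg/mL
Rate = 23130 mcg/hr ÷ 1987.097 mcg/mL = 11.6401 mL/hr
Volume infused = 11.6401 mL/hr × 15.5 hr = 180.4215 mL
Volume remaining = 310 − 180.4215 = 129.5785 mL
Drug remaining = 129.5785 mL × 1987.097 mcg/mL = 257485 mcg = 257.485 mg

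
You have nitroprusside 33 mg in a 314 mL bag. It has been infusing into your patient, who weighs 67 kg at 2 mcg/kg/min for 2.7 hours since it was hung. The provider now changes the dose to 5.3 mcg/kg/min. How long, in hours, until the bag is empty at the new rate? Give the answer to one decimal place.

Initial rate:
Dose = 2 mcg/kg/min × 67 kg = 134 mcg/min
134 mcg/min × 60 min/hr = 8040 mcg/hr
Concentration = 33 mg ÷ 314 mL = 0.1050955 mg/mL = 105.0955 mcg/mL
Rate = 8040 mcg/hr ÷ 105.0955 mcg/mL = 76.50182 mL/hr
Volume infused so far = 76.50182 mL/hr × 2.7 hr = 206.5549 mL
Volume remaining = 314 − 206.5549 = 107.4451 mL
New rate:
Dose = 5.3 mcg/kg/min × 67 kg = 355.1 mcg/min
355.1 mcg/min × 60 min/hr = 21306 mcg/hr
Rate = 21306 mcg/hr ÷ 105.0955 mcg/mL = 202.7298 mL/hr
Time remaining = 107.4451 mL ÷ 202.7298 mL/hr = 0.5299916 hr

0.5 hours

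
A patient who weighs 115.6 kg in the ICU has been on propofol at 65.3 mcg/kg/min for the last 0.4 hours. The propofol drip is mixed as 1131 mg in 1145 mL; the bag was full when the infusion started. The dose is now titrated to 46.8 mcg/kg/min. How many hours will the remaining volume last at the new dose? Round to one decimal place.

2.9 hours

Initial rate:
Dose = 65.3 mcg/kg/min × 115.6 kg = 7548.68 mcg/min
7548.68 mcg/min × 60 min/hr = 452920.8 mcg/hr
Concentration = 1131 mg ÷ 1145 mL = 0.9877729 mg/mL = 987.7729 mcg/mL
Rate = 452920.8 mcg/hr ÷ 987.7729 mcg/mL = 458.5272 mL/hr
Volume infused so far = 458.5272 mL/hr × 0.4 hr = 183.4109 mL
Volume remaining = 1145 − 183.4109 = 961.5891 mL
New rate:
Dose = 46.8 mcg/kg/min × 115.6 kg = 5410.08 mcg/min
5410.08 mcg/min × 60 min/hr = 324604.8 mcg/hr
Rate = 324604.8 mcg/hr ÷ 987.7729 mcg/mL = 328.6229 mL/hr
Time remaining = 961.5891 mL ÷ 328.6229 mL/hr = 2.926117 hr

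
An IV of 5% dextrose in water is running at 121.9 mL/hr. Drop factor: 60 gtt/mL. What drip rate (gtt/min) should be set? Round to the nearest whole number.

121.9 mL/hr ÷ 60 min/hr = 2.031667 mL/min
2.031667 mL/min × 60 gtt/mL = 121.9 gtt/min

122 gtt/min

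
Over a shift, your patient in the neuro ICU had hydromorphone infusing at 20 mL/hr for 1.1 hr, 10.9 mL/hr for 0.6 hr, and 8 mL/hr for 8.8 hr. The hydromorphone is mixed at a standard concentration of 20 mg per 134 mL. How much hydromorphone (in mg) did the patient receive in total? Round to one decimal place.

Concentration = 20 mg ÷ 134 mL = 0.1492537 mg/mL
Stage 1: 20 mL/hr × 1.1 hr = 22 mL → 22 mL × 0.1492537 mg/mL = 3.283582 mg
Stage 2: 10.9 mL/hr × 0.6 hr = 6.54 mL → 6.54 mL × 0.1492537 mg/mL = 0.9761194 mg
Stage 3: 8 mL/hr × 8.8 hr = 70.4 mL → 70.4 mL × 0.1492537 mg/mL = 10.50746 mg
Total = 3.283582 + 0.9761194 + 10.50746 = 14.76716 mg

14.8 mg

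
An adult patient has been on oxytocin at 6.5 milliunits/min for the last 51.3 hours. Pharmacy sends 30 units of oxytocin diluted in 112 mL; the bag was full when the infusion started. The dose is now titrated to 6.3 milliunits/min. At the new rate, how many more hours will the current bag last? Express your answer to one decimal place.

Initial rate:
6.5 milliunits/min × 60 min/hr = 390 milliunits/hr
Concentration = 30 units ÷ 112 mL = 0.2678571 units/mL = 267.8571 milliunits/mL
Rate = 390 milliunits/hr ÷ 267.8571 milliunits/mL = 1.456 mL/hr
Volume infused so far = 1.456 mL/hr × 51.3 hr = 74.6928 mL
Volume remaining = 112 − 74.6928 = 37.3072 mL
New rate:
6.3 milliunits/min × 60 min/hr = 378 milliunits/hr
Rate = 378 milliunits/hr ÷ 267.8571 milliunits/mL = 1.4112 mL/hr
Time remaining = 37.3072 mL ÷ 1.4112 mL/hr = 26.43651 hr

26.4 hours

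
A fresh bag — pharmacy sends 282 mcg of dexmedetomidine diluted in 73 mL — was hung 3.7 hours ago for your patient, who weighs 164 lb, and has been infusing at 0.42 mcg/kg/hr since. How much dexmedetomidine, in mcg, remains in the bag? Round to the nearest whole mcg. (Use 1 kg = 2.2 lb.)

Weight = 164 lb ÷ 2.2 lb/kg = 74.54545 kg
Dose = 0.42 mcg/kg/hr × 74.54545 kg = 31.30909 mcg/hr
Concentration = 282 mcg ÷ 73 mL = 3.863014 mcg/mL
Rate = 31.30909 mcg/hr ÷ 3.863014 mcg/mL = 8.104836 mL/hr
Volume infused = 8.104836 mL/hr × 3.7 hr = 29.98789 mL
Volume remaining = 73 − 29.98789 = 43.01211 mL
Drug remaining = 43.01211 mL × 3.863014 mcg/mL = 166.1564 mcg

166 mcg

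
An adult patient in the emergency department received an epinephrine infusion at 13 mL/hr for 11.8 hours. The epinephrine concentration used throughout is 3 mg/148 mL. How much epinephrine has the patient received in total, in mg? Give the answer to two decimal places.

3.11 mg

Concentration = 3 mg ÷ 148 mL = 0.02027027 mg/mL = 20.27027 mcg/mL
Drug rate = 13 mL/hr × 20.27027 mcg/mL = 263.5135 mcg/hr
Total = 263.5135 mcg/hr × 11.8 hr = 3109.459 mcg = 3.109459 mg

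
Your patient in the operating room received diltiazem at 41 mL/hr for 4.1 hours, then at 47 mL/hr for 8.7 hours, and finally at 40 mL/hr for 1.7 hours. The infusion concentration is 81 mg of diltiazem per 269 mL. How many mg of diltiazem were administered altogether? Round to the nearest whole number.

194 mg

Concentration = 81 mg ÷ 269 mL = 0.3011152 mg/mL
Stage 1: 41 mL/hr × 4.1 hr = 168.1 mL → 168.1 mL × 0.3011152 mg/mL = 50.61747 mg
Stage 2: 47 mL/hr × 8.7 hr = 408.9 mL → 408.9 mL × 0.3011152 mg/mL = 123.126 mg
Stage 3: 40 mL/hr × 1.7 hr = 68 mL → 68 mL × 0.3011152 mg/mL = 20.47584 mg
Total = 50.61747 + 123.126 + 20.47584 = 194.2193 mg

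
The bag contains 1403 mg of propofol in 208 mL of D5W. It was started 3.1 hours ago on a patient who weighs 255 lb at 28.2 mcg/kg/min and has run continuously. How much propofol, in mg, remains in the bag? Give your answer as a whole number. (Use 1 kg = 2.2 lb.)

Weight = 255 lb ÷ 2.2 lb/kg = 115.9091 kg
Dose = 28.2 mcg/kg/min × 115.9091 kg = 3268.636 mcg/min
3268.636 mcg/min × 60 min/hr = 196118.2 mcg/hr
Concentration = 1403 mg ÷ 208 mL = 6.745192 mg/mL = 6745.192 mcg/mL
Rate = 196118.2 mcg/hr ÷ 6745.192 mcg/mL = 29.07525 mL/hr
Volume infused = 29.07525 mL/hr × 3.1 hr = 90.13329 mL
Volume remaining = 208 − 90.13329 = 117.8667 mL
Drug remaining = 117.8667 mL × 6745.192 mcg/mL = 795033.6 mcg = 795.0336 mg

795 mg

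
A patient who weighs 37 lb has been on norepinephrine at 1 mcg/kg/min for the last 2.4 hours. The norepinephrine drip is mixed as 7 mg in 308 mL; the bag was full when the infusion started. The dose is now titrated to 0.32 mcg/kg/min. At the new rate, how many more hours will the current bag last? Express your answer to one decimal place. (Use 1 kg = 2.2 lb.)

Initial rate:
Weight = 37 lb ÷ 2.2 lb/kg = 16.81818 kg
Dose = 1 mcg/kg/min × 16.81818 kg = 16.81818 mcg/min
16.81818 mcg/min × 60 min/hr = 1009.091 mcg/hr
Concentration = 7 mg ÷ 308 mL = 0.02272727 mg/mL = 22.72727 mcg/mL
Rate = 1009.091 mcg/hr ÷ 22.72727 mcg/mL = 44.4 mL/hr
Volume infused so far = 44.4 mL/hr × 2.4 hr = 106.56 mL
Volume remaining = 308 − 106.56 = 201.44 mL
New rate:
Dose = 0.32 mcg/kg/min × 16.81818 kg = 5.381818 mcg/min
5.381818 mcg/min × 60 min/hr = 322.9091 mcg/hr
Rate = 322.9091 mcg/hr ÷ 22.72727 mcg/mL = 14.208 mL/hr
Time remaining = 201.44 mL ÷ 14.208 mL/hr = 14.17793 hr

14.2 hours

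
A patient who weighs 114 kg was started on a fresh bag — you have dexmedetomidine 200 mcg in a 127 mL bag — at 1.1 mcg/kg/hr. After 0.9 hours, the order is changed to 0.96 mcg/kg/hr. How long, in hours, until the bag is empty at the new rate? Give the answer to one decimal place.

Initial rate:
Dose = 1.1 mcg/kg/hr × 114 kg = 125.4 mcg/hr
Concentration = 200 mcg ÷ 127 mL = 1.574803 mcg/mL
Rate = 125.4 mcg/hr ÷ 1.574803 mcg/mL = 79.629 mL/hr
Volume infused so far = 79.629 mL/hr × 0.9 hr = 71.6661 mL
Volume remaining = 127 − 71.6661 = 55.3339 mL
New rate:
Dose = 0.96 mcg/kg/hr × 114 kg = 109.44 mcg/hr
Rate = 109.44 mcg/hr ÷ 1.574803 mcg/mL = 69.4944 mL/hr
Time remaining = 55.3339 mL ÷ 69.4944 mL/hr = 0.7962354 hr

0.8 hours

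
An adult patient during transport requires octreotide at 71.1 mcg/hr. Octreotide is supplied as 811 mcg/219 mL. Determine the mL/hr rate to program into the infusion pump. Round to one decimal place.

Concentration = 811 mcg ÷ 219 mL = 3.703196 mcg/mL
Rate = 71.1 mcg/hr ÷ 3.703196 mcg/mL = 19.19963 mL/hr

19.2 mL/hr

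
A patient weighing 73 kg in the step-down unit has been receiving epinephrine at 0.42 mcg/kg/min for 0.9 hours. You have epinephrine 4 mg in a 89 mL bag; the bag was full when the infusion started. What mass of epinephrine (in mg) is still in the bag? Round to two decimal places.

Dose = 0.42 mcg/kg/min × 73 kg = 30.66 mcg/min
30.66 mcg/min × 60 min/hr = 1839.6 mcg/hr
Concentration = 4 mg ÷ 89 mL = 0.04494382 mg/mL = 44.94382 mcg/mL
Rate = 1839.6 mcg/hr ÷ 44.94382 mcg/mL = 40.9311 mL/hr
Volume infused = 40.9311 mL/hr × 0.9 hr = 36.83799 mL
Volume remaining = 89 − 36.83799 = 52.16201 mL
Drug remaining = 52.16201 mL × 44.94382 mcg/mL = 2344.36 mcg = 2.34436 mg

2.34 mg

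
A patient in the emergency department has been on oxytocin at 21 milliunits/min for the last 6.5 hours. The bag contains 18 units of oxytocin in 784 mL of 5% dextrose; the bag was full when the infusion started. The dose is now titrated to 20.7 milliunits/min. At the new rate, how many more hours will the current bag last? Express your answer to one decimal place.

Initial rate:
21 milliunits/min × 60 min/hr = 1260 milliunits/hr
Concentration = 18 units ÷ 784 mL = 0.02295918 units/mL = 22.95918 milliunits/mL
Rate = 1260 milliunits/hr ÷ 22.95918 milliunits/mL = 54.88 mL/hr
Volume infused so far = 54.88 mL/hr × 6.5 hr = 356.72 mL
Volume remaining = 784 − 356.72 = 427.28 mL
New rate:
20.7 milliunits/min × 60 min/hr = 1242 milliunits/hr
Rate = 1242 milliunits/hr ÷ 22.95918 milliunits/mL = 54.096 mL/hr
Time remaining = 427.28 mL ÷ 54.096 mL/hr = 7.898551 hr

7.9 hours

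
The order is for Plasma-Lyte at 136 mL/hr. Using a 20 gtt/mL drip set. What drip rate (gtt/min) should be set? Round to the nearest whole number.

136 mL/hr ÷ 60 min/hr = 2.266667 mL/min
2.266667 mL/min × 20 gtt/mL = 45.33333 gtt/min

45 gtt/min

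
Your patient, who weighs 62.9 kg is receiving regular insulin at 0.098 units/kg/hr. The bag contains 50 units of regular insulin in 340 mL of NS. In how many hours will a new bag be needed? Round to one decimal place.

8.1 hours

Dose = 0.098 units/kg/hr × 62.9 kg = 6.1642 units/hr
Concentration = 50 units ÷ 340 mL = 0.1470588 units/mL
Rate = 6.1642 units/hr ÷ 0.1470588 units/mL = 41.91656 mL/hr
Duration = 340 mL ÷ 41.91656 mL/hr = 8.111353 hr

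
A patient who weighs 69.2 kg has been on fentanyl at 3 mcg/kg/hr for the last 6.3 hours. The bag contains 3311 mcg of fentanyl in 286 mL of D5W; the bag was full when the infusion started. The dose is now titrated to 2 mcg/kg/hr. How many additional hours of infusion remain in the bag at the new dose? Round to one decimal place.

14.5 hours

Initial rate:
Dose = 3 mcg/kg/hr × 69.2 kg = 207.6 mcg/hr
Concentration = 3311 mcg ÷ 286 mL = 11.57692 mcg/mL
Rate = 207.6 mcg/hr ÷ 11.57692 mcg/mL = 17.93223 mL/hr
Volume infused so far = 17.93223 mL/hr × 6.3 hr = 112.973 mL
Volume remaining = 286 − 112.973 = 173.027 mL
New rate:
Dose = 2 mcg/kg/hr × 69.2 kg = 138.4 mcg/hr
Rate = 138.4 mcg/hr ÷ 11.57692 mcg/mL = 11.95482 mL/hr
Time remaining = 173.027 mL ÷ 11.95482 mL/hr = 14.47341 hr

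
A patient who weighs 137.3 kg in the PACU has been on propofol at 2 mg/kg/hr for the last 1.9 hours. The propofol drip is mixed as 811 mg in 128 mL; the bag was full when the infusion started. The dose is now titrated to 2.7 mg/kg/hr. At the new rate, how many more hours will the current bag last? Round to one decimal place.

0.8 hours

Initial rate:
Dose = 2 mg/kg/hr × 137.3 kg = 274.6 mg/hr
Concentration = 811 mg ÷ 128 mL = 6.335938 mg/mL
Rate = 274.6 mg/hr ÷ 6.335938 mg/mL = 43.34007 mL/hr
Volume infused so far = 43.34007 mL/hr × 1.9 hr = 82.34614 mL
Volume remaining = 128 − 82.34614 = 45.65386 mL
New rate:
Dose = 2.7 mg/kg/hr × 137.3 kg = 370.71 mg/hr
Rate = 370.71 mg/hr ÷ 6.335938 mg/mL = 58.5091 mL/hr
Time remaining = 45.65386 mL ÷ 58.5091 mL/hr = 0.7802865 hr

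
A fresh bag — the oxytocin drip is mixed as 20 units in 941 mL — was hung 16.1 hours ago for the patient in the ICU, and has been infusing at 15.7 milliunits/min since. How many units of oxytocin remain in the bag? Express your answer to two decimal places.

4.83 units

15.7 milliunits/min × 60 min/hr = 942 milliunits/hr
Concentration = 20 units ÷ 941 mL = 0.02125399 units/mL = 21.25399 milliunits/mL
Rate = 942 milliunits/hr ÷ 21.25399 milliunits/mL = 44.3211 mL/hr
Volume infused = 44.3211 mL/hr × 16.1 hr = 713.5697 mL
Volume remaining = 941 − 713.5697 = 227.4303 mL
Drug remaining = 227.4303 mL × 21.25399 milliunits/mL = 4833.8 milliunits = 4.8338 units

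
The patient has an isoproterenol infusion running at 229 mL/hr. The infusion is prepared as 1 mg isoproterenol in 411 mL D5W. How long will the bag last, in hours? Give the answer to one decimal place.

1.8 hours

Duration = 411 mL ÷ 229 mL/hr = 1.79476 hr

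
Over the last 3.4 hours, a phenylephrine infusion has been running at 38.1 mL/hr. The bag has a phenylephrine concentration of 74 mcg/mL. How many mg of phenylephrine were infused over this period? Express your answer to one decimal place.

Drug rate = 38.1 mL/hr × 74 mcg/mL = 2819.4 mcg/hr
Total = 2819.4 mcg/hr × 3.4 hr = 9585.96 mcg = 9.58596 mg

9.6 mg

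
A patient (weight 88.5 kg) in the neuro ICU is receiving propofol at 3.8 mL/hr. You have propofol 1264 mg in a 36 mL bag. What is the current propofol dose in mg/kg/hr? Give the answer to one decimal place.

1.5 mg/kg/hr

Concentration = 1264 mg ÷ 36 mL = 35.11111 mg/mL
Drug rate = 3.8 mL/hr × 35.11111 mg/mL = 133.4222 mg/hr
133.4222 mg/hr ÷ 88.5 kg = 1.507596 mg/kg/hr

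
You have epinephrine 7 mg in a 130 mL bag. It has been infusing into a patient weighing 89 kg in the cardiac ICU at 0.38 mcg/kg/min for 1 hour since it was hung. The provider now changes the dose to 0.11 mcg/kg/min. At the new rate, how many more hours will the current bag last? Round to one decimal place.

8.5 hours

Initial rate:
Dose = 0.38 mcg/kg/min × 89 kg = 33.82 mcg/min
33.82 mcg/min × 60 min/hr = 2029.2 mcg/hr
Concentration = 7 mg ÷ 130 mL = 0.05384615 mg/mL = 53.84615 mcg/mL
Rate = 2029.2 mcg/hr ÷ 53.84615 mcg/mL = 37.68514 mL/hr
Volume infused so far = 37.68514 mL/hr × 1 hr = 37.68514 mL
Volume remaining = 130 − 37.68514 = 92.31486 mL
New rate:
Dose = 0.11 mcg/kg/min × 89 kg = 9.79 mcg/min
9.79 mcg/min × 60 min/hr = 587.4 mcg/hr
Rate = 587.4 mcg/hr ÷ 53.84615 mcg/mL = 10.90886 mL/hr
Time remaining = 92.31486 mL ÷ 10.90886 mL/hr = 8.462377 hr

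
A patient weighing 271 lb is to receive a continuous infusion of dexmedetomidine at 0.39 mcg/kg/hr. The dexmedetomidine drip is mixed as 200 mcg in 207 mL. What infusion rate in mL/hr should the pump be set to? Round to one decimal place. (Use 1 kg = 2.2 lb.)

Weight = 271 lb ÷ 2.2 lb/kg = 123.1818 kg
Dose = 0.39 mcg/kg/hr × 123.1818 kg = 48.04091 mcg/hr
Concentration = 200 mcg ÷ 207 mL = 0.9661836 mcg/mL
Rate = 48.04091 mcg/hr ÷ 0.9661836 mcg/mL = 49.72234 mL/hr

49.7 mL/hr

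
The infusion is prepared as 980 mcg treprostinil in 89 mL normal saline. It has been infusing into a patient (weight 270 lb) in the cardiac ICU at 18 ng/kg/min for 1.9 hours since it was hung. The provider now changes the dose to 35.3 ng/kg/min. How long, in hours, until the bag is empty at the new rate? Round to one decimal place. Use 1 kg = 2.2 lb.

Initial rate:
Weight = 270 lb ÷ 2.2 lb/kg = 122.7273 kg
Dose = 18 ng/kg/min × 122.7273 kg = 2209.091 ng/min
2209.091 ng/min × 60 min/hr = 132545.5 ng/hr
Concentration = 980 mcg ÷ 89 mL = 11.01124 mcg/mL = 11011.24 ng/mL
Rate = 132545.5 ng/hr ÷ 11011.24 ng/mL = 12.03729 mL/hr
Volume infused so far = 12.03729 mL/hr × 1.9 hr = 22.87085 mL
Volume remaining = 89 − 22.87085 = 66.12915 mL
New rate:
Dose = 35.3 ng/kg/min × 122.7273 kg = 4332.273 ng/min
4332.273 ng/min × 60 min/hr = 259936.4 ng/hr
Rate = 259936.4 ng/hr ÷ 11011.24 ng/mL = 23.60647 mL/hr
Time remaining = 66.12915 mL ÷ 23.60647 mL/hr = 2.801315 hr

2.8 hours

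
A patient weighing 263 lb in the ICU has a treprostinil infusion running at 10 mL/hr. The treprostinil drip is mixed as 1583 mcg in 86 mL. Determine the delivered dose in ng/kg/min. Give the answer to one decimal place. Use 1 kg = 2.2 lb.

Weight = 263 lb ÷ 2.2 lb/kg = 119.5455 kg
Concentration = 1583 mcg ÷ 86 mL = 18.40698 mcg/mL = 18406.98 ng/mL
Drug rate = 10 mL/hr × 18406.98 ng/mL = 184069.8 ng/hr
184069.8 ng/hr ÷ 60 min/hr = 3067.829 ng/min
3067.829 ng/min ÷ 119.5455 kg = 25.66245 ng/kg/min

25.7 ng/kg/min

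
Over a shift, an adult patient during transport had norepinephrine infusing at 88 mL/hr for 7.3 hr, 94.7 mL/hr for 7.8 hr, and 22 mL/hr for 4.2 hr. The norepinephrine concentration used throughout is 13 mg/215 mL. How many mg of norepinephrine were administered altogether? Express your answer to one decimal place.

89.1 mg

Concentration = 13 mg ÷ 215 mL = 0.06046512 mg/mL
Stage 1: 88 mL/hr × 7.3 hr = 642.4 mL → 642.4 mL × 0.06046512 mg/mL = 38.84279 mg
Stage 2: 94.7 mL/hr × 7.8 hr = 738.66 mL → 738.66 mL × 0.06046512 mg/mL = 44.66316 mg
Stage 3: 22 mL/hr × 4.2 hr = 92.4 mL → 92.4 mL × 0.06046512 mg/mL = 5.586977 mg
Total = 38.84279 + 44.66316 + 5.586977 = 89.09293 mg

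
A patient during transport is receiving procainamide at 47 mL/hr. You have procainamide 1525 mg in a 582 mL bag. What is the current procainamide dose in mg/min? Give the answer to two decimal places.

2.05 mg/min

Concentration = 1525 mg ÷ 582 mL = 2.620275 mg/mL
Drug rate = 47 mL/hr × 2.620275 mg/mL = 123.1529 mg/hr
123.1529 mg/hr ÷ 60 min/hr = 2.052549 mg/min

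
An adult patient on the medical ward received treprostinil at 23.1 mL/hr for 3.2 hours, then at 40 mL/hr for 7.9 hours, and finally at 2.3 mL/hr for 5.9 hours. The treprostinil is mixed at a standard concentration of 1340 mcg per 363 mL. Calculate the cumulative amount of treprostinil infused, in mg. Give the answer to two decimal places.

1.49 mg

Concentration = 1340 mcg ÷ 363 mL = 3.69146 mcg/mL
Stage 1: 23.1 mL/hr × 3.2 hr = 73.92 mL → 73.92 mL × 3.69146 mcg/mL = 272.8727 mcg
Stage 2: 40 mL/hr × 7.9 hr = 316 mL → 316 mL × 3.69146 mcg/mL = 1166.501 mcg
Stage 3: 2.3 mL/hr × 5.9 hr = 13.57 mL → 13.57 mL × 3.69146 mcg/mL = 50.09311 mcg
Total = 272.8727 + 1166.501 + 50.09311 = 1489.467 mcg = 1.489467 mg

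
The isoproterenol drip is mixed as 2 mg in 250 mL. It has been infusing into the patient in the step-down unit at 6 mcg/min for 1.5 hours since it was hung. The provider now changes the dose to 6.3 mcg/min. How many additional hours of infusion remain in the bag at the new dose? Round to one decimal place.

3.9 hours

Initial rate:
6 mcg/min × 60 min/hr = 360 mcg/hr
Concentration = 2 mg ÷ 250 mL = 0.008 mg/mL = 8 mcg/mL
Rate = 360 mcg/hr ÷ 8 mcg/mL = 45 mL/hr
Volume infused so far = 45 mL/hr × 1.5 hr = 67.5 mL
Volume remaining = 250 − 67.5 = 182.5 mL
New rate:
6.3 mcg/min × 60 min/hr = 378 mcg/hr
Rate = 378 mcg/hr ÷ 8 mcg/mL = 47.25 mL/hr
Time remaining = 182.5 mL ÷ 47.25 mL/hr = 3.862434 hr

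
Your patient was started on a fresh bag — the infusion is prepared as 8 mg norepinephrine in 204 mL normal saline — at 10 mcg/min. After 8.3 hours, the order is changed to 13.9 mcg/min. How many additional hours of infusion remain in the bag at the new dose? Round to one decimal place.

3.6 hours

Initial rate:
10 mcg/min × 60 min/hr = 600 mcg/hr
Concentration = 8 mg ÷ 204 mL = 0.03921569 mg/mL = 39.21569 mcg/mL
Rate = 600 mcg/hr ÷ 39.21569 mcg/mL = 15.3 mL/hr
Volume infused so far = 15.3 mL/hr × 8.3 hr = 126.99 mL
Volume remaining = 204 − 126.99 = 77.01 mL
New rate:
13.9 mcg/min × 60 min/hr = 834 mcg/hr
Rate = 834 mcg/hr ÷ 39.21569 mcg/mL = 21.267 mL/hr
Time remaining = 77.01 mL ÷ 21.267 mL/hr = 3.621103 hr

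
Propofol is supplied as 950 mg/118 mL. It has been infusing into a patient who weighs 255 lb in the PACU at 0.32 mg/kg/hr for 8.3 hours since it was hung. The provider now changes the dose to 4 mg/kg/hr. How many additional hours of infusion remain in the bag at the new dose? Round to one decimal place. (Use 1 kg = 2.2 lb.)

Initial rate:
Weight = 255 lb ÷ 2.2 lb/kg = 115.9091 kg
Dose = 0.32 mg/kg/hr × 115.9091 kg = 37.09091 mg/hr
Concentration = 950 mg ÷ 118 mL = 8.050847 mg/mL
Rate = 37.09091 mg/hr ÷ 8.050847 mg/mL = 4.607081 mL/hr
Volume infused so far = 4.607081 mL/hr × 8.3 hr = 38.23878 mL
Volume remaining = 118 − 38.23878 = 79.76122 mL
New rate:
Dose = 4 mg/kg/hr × 115.9091 kg = 463.6364 mg/hr
Rate = 463.6364 mg/hr ÷ 8.050847 mg/mL = 57.58852 mL/hr
Time remaining = 79.76122 mL ÷ 57.58852 mL/hr = 1.38502 hr

1.4 hours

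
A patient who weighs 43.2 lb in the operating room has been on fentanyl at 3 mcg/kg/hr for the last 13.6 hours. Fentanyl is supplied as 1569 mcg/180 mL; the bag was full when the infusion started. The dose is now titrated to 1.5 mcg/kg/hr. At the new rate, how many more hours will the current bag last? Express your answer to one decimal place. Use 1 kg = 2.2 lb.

Initial rate:
Weight = 43.2 lb ÷ 2.2 lb/kg = 19.63636 kg
Dose = 3 mcg/kg/hr × 19.63636 kg = 58.90909 mcg/hr
Concentration = 1569 mcg ÷ 180 mL = 8.716667 mcg/mL
Rate = 58.90909 mcg/hr ÷ 8.716667 mcg/mL = 6.758213 mL/hr
Volume infused so far = 6.758213 mL/hr × 13.6 hr = 91.9117 mL
Volume remaining = 180 − 91.9117 = 88.0883 mL
New rate:
Dose = 1.5 mcg/kg/hr × 19.63636 kg = 29.45455 mcg/hr
Rate = 29.45455 mcg/hr ÷ 8.716667 mcg/mL = 3.379107 mL/hr
Time remaining = 88.0883 mL ÷ 3.379107 mL/hr = 26.06852 hr

26.1 hours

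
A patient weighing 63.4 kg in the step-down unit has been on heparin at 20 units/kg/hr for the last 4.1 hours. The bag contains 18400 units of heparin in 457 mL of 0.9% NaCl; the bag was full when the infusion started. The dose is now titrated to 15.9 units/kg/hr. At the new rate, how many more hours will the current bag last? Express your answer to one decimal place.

13.1 hours

Initial rate:
Dose = 20 units/kg/hr × 63.4 kg = 1268 units/hr
Concentration = 18400 units ÷ 457 mL = 40.26258 units/mL
Rate = 1268 units/hr ÷ 40.26258 units/mL = 31.49326 mL/hr
Volume infused so far = 31.49326 mL/hr × 4.1 hr = 129.1224 mL
Volume remaining = 457 − 129.1224 = 327.8776 mL
New rate:
Dose = 15.9 units/kg/hr × 63.4 kg = 1008.06 units/hr
Rate = 1008.06 units/hr ÷ 40.26258 units/mL = 25.03714 mL/hr
Time remaining = 327.8776 mL ÷ 25.03714 mL/hr = 13.09565 hr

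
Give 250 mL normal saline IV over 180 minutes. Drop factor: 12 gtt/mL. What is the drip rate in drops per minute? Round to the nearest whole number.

250 mL ÷ (180 min) = 1.388889 mL/min
1.388889 mL/min × 12 gtt/mL = 16.66667 gtt/min

17 gtt/min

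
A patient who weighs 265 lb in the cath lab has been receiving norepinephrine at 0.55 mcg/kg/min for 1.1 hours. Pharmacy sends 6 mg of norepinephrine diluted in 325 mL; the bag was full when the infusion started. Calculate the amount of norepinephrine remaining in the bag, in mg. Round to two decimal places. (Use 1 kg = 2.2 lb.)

Weight = 265 lb ÷ 2.2 lb/kg = 120.4545 kg
Dose = 0.55 mcg/kg/min × 120.4545 kg = 66.25 mcg/min
66.25 mcg/min × 60 min/hr = 3975 mcg/hr
Concentration = 6 mg ÷ 325 mL = 0.01846154 mg/mL = 18.46154 mcg/mL
Rate = 3975 mcg/hr ÷ 18.46154 mcg/mL = 215.3125 mL/hr
Volume infused = 215.3125 mL/hr × 1.1 hr = 236.8438 mL
Volume remaining = 325 − 236.8438 = 88.15625 mL
Drug remaining = 88.15625 mL × 18.46154 mcg/mL = 1627.5 mcg = 1.6275 mg

1.63 mg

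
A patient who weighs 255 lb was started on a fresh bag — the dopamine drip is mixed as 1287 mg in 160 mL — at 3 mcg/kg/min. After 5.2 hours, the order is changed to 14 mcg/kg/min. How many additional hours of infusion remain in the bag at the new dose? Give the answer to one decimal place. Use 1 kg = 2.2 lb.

Initial rate:
Weight = 255 lb ÷ 2.2 lb/kg = 115.9091 kg
Dose = 3 mcg/kg/min × 115.9091 kg = 347.7273 mcg/min
347.7273 mcg/min × 60 min/hr = 20863.64 mcg/hr
Concentration = 1287 mg ÷ 160 mL = 8.04375 mg/mL = 8043.75 mcg/mL
Rate = 20863.64 mcg/hr ÷ 8043.75 mcg/mL = 2.59377 mL/hr
Volume infused so far = 2.59377 mL/hr × 5.2 hr = 13.4876 mL
Volume remaining = 160 − 13.4876 = 146.5124 mL
New rate:
Dose = 14 mcg/kg/min × 115.9091 kg = 1622.727 mcg/min
1622.727 mcg/min × 60 min/hr = 97363.64 mcg/hr
Rate = 97363.64 mcg/hr ÷ 8043.75 mcg/mL = 12.10426 mL/hr
Time remaining = 146.5124 mL ÷ 12.10426 mL/hr = 12.1042 hr

12.1 hours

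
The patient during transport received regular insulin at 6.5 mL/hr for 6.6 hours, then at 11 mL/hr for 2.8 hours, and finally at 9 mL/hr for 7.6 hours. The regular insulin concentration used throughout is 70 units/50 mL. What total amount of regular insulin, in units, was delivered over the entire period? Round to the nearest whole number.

Concentration = 70 units ÷ 50 mL = 1.4 units/mL
Stage 1: 6.5 mL/hr × 6.6 hr = 42.9 mL → 42.9 mL × 1.4 units/mL = 60.06 units
Stage 2: 11 mL/hr × 2.8 hr = 30.8 mL → 30.8 mL × 1.4 units/mL = 43.12 units
Stage 3: 9 mL/hr × 7.6 hr = 68.4 mL → 68.4 mL × 1.4 units/mL = 95.76 units
Total = 60.06 + 43.12 + 95.76 = 198.94 units

199 units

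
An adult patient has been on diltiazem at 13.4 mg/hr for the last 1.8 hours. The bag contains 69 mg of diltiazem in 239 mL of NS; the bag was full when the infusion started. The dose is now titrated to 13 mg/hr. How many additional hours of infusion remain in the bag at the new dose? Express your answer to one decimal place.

Initial rate:
Concentration = 69 mg ÷ 239 mL = 0.2887029 mg/mL
Rate = 13.4 mg/hr ÷ 0.2887029 mg/mL = 46.41449 mL/hr
Volume infused so far = 46.41449 mL/hr × 1.8 hr = 83.54609 mL
Volume remaining = 239 − 83.54609 = 155.4539 mL
New rate:
Rate = 13 mg/hr ÷ 0.2887029 mg/mL = 45.02899 mL/hr
Time remaining = 155.4539 mL ÷ 45.02899 mL/hr = 3.452308 hr

3.5 hours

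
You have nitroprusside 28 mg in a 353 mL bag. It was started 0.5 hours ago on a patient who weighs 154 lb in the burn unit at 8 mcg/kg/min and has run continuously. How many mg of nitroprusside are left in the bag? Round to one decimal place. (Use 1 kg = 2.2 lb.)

11.2 mg

Weight = 154 lb ÷ 2.2 lb/kg = 70 kg
Dose = 8 mcg/kg/min × 70 kg = 560 mcg/min
560 mcg/min × 60 min/hr = 33600 mcg/hr
Concentration = 28 mg ÷ 353 mL = 0.07932011 mg/mL = 79.32011 mcg/mL
Rate = 33600 mcg/hr ÷ 79.32011 mcg/mL = 423.6 mL/hr
Volume infused = 423.6 mL/hr × 0.5 hr = 211.8 mL
Volume remaining = 353 − 211.8 = 141.2 mL
Drug remaining = 141.2 mL × 79.32011 mcg/mL = 11200 mcg = 11.2 mg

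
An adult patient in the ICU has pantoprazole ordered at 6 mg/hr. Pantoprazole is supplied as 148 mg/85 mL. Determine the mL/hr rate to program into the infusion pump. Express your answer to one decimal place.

3.4 mL/hr

Concentration = 148 mg ÷ 85 mL = 1.741176 mg/mL
Rate = 6 mg/hr ÷ 1.741176 mg/mL = 3.445946 mL/hr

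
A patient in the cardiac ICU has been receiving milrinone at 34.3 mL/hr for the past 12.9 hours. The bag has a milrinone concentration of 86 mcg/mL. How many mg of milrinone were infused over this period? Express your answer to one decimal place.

38.1 mg

Drug rate = 34.3 mL/hr × 86 mcg/mL = 2949.8 mcg/hr
Total = 2949.8 mcg/hr × 12.9 hr = 38052.42 mcg = 38.05242 mg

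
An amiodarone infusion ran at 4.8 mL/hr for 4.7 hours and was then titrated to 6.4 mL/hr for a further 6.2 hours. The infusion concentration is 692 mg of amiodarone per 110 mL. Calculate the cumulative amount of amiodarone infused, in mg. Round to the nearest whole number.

392 mg

Concentration = 692 mg ÷ 110 mL = 6.290909 mg/mL
Stage 1: 4.8 mL/hr × 4.7 hr = 22.56 mL → 22.56 mL × 6.290909 mg/mL = 141.9229 mg
Stage 2: 6.4 mL/hr × 6.2 hr = 39.68 mL → 39.68 mL × 6.290909 mg/mL = 249.6233 mg
Total = 141.9229 + 249.6233 = 391.5462 mg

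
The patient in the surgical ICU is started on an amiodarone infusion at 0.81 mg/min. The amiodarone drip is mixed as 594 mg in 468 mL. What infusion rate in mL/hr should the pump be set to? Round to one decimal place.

0.81 mg/min × 60 min/hr = 48.6 mg/hr
Concentration = 594 mg ÷ 468 mL = 1.269231 mg/mL
Rate = 48.6 mg/hr ÷ 1.269231 mg/mL = 38.29091 mL/hr

38.3 mL/hr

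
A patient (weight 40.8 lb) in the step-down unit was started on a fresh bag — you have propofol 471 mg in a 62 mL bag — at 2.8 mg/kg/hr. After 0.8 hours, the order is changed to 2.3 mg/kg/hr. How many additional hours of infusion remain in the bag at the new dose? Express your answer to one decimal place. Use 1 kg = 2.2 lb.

Initial rate:
Weight = 40.8 lb ÷ 2.2 lb/kg = 18.54545 kg
Dose = 2.8 mg/kg/hr × 18.54545 kg = 51.92727 mg/hr
Concentration = 471 mg ÷ 62 mL = 7.596774 mg/mL
Rate = 51.92727 mg/hr ÷ 7.596774 mg/mL = 6.835437 mL/hr
Volume infused so far = 6.835437 mL/hr × 0.8 hr = 5.46835 mL
Volume remaining = 62 − 5.46835 = 56.53165 mL
New rate:
Dose = 2.3 mg/kg/hr × 18.54545 kg = 42.65455 mg/hr
Rate = 42.65455 mg/hr ÷ 7.596774 mg/mL = 5.614823 mL/hr
Time remaining = 56.53165 mL ÷ 5.614823 mL/hr = 10.06829 hr

10.1 hours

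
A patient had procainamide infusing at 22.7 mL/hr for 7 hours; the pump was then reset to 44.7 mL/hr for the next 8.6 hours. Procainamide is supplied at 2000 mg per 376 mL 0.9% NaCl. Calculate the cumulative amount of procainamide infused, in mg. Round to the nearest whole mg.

2890 mg

Concentration = 2000 mg ÷ 376 mL = 5.319149 mg/mL
Stage 1: 22.7 mL/hr × 7 hr = 158.9 mL → 158.9 mL × 5.319149 mg/mL = 845.2128 mg
Stage 2: 44.7 mL/hr × 8.6 hr = 384.42 mL → 384.42 mL × 5.319149 mg/mL = 2044.787 mg
Total = 845.2128 + 2044.787 = 2890 mg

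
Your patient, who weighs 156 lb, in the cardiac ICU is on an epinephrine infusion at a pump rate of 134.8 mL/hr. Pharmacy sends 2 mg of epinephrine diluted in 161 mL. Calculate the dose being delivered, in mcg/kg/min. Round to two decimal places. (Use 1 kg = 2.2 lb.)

Weight = 156 lb ÷ 2.2 lb/kg = 70.90909 kg
Concentration = 2 mg ÷ 161 mL = 0.01242236 mg/mL = 12.42236 mcg/mL
Drug rate = 134.8 mL/hr × 12.42236 mcg/mL = 1674.534 mcg/hr
1674.534 mcg/hr ÷ 60 min/hr = 27.9089 mcg/min
27.9089 mcg/min ÷ 70.90909 kg = 0.3935871 mcg/kg/min

0.39 mcg/kg/min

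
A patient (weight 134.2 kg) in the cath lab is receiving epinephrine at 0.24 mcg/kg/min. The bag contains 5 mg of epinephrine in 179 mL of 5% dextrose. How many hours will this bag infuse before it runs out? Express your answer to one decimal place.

Dose = 0.24 mcg/kg/min × 134.2 kg = 32.208 mcg/min
32.208 mcg/min × 60 min/hr = 1932.48 mcg/hr
Concentration = 5 mg ÷ 179 mL = 0.02793296 mg/mL = 27.93296 mcg/mL
Rate = 1932.48 mcg/hr ÷ 27.93296 mcg/mL = 69.18278 mL/hr
Duration = 179 mL ÷ 69.18278 mL/hr = 2.587349 hr

2.6 hours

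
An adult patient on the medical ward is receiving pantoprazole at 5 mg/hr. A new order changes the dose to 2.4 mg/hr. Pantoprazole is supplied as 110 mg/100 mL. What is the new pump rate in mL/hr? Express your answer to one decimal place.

2.2 mL/hr

Concentration = 110 mg ÷ 100 mL = 1.1 mg/mL
Rate = 2.4 mg/hr ÷ 1.1 mg/mL = 2.181818 mL/hr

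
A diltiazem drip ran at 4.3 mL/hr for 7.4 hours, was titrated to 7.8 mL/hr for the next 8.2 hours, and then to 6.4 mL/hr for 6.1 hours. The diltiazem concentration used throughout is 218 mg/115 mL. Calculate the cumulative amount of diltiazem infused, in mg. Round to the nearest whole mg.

256 mg

Concentration = 218 mg ÷ 115 mL = 1.895652 mg/mL
Stage 1: 4.3 mL/hr × 7.4 hr = 31.82 mL → 31.82 mL × 1.895652 mg/mL = 60.31965 mg
Stage 2: 7.8 mL/hr × 8.2 hr = 63.96 mL → 63.96 mL × 1.895652 mg/mL = 121.2459 mg
Stage 3: 6.4 mL/hr × 6.1 hr = 39.04 mL → 39.04 mL × 1.895652 mg/mL = 74.00626 mg
Total = 60.31965 + 121.2459 + 74.00626 = 255.5718 mg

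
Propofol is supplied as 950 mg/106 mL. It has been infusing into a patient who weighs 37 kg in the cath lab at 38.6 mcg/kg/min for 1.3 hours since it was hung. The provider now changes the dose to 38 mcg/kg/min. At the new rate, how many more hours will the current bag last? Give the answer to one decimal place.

Initial rate:
Dose = 38.6 mcg/kg/min × 37 kg = 1428.2 mcg/min
1428.2 mcg/min × 60 min/hr = 85692 mcg/hr
Concentration = 950 mg ÷ 106 mL = 8.962264 mg/mL = 8962.264 mcg/mL
Rate = 85692 mcg/hr ÷ 8962.264 mcg/mL = 9.561423 mL/hr
Volume infused so far = 9.561423 mL/hr × 1.3 hr = 12.42985 mL
Volume remaining = 106 − 12.42985 = 93.57015 mL
New rate:
Dose = 38 mcg/kg/min × 37 kg = 1406 mcg/min
1406 mcg/min × 60 min/hr = 84360 mcg/hr
Rate = 84360 mcg/hr ÷ 8962.264 mcg/mL = 9.4128 mL/hr
Time remaining = 93.57015 mL ÷ 9.4128 mL/hr = 9.940735 hr

9.9 hours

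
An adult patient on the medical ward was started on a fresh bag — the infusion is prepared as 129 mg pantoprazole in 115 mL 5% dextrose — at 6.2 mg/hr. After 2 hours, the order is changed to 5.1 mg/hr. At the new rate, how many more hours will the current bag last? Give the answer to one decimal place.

22.9 hours

Initial rate:
Concentration = 129 mg ÷ 115 mL = 1.121739 mg/mL
Rate = 6.2 mg/hr ÷ 1.121739 mg/mL = 5.527132 mL/hr
Volume infused so far = 5.527132 mL/hr × 2 hr = 11.05426 mL
Volume remaining = 115 − 11.05426 = 103.9457 mL
New rate:
Rate = 5.1 mg/hr ÷ 1.121739 mg/mL = 4.546512 mL/hr
Time remaining = 103.9457 mL ÷ 4.546512 mL/hr = 22.86275 hr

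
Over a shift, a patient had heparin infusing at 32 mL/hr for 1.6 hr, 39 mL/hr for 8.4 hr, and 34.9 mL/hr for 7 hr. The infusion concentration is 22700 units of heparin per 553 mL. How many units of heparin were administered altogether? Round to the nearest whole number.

25578 units

Concentration = 22700 units ÷ 553 mL = 41.04882 units/mL
Stage 1: 32 mL/hr × 1.6 hr = 51.2 mL → 51.2 mL × 41.04882 units/mL = 2101.7 units
Stage 2: 39 mL/hr × 8.4 hr = 327.6 mL → 327.6 mL × 41.04882 units/mL = 13447.59 units
Stage 3: 34.9 mL/hr × 7 hr = 244.3 mL → 244.3 mL × 41.04882 units/mL = 10028.23 units
Total = 2101.7 + 13447.59 + 10028.23 = 25577.52 units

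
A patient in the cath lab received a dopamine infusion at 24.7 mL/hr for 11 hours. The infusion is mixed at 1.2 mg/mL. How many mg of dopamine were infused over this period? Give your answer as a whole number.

326 mg

Concentration = 1.2 mg/mL = 1200 mcg/mL
Drug rate = 24.7 mL/hr × 1200 mcg/mL = 29640 mcg/hr
Total = 29640 mcg/hr × 11 hr = 326040 mcg = 326.04 mg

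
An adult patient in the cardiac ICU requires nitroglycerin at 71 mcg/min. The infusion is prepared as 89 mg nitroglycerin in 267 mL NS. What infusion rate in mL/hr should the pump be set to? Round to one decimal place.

71 mcg/min × 60 min/hr = 4260 mcg/hr
Concentration = 89 mg ÷ 267 mL = 0.3333333 mg/mL = 333.3333 mcg/mL
Rate = 4260 mcg/hr ÷ 333.3333 mcg/mL = 12.78 mL/hr

12.8 mL/hr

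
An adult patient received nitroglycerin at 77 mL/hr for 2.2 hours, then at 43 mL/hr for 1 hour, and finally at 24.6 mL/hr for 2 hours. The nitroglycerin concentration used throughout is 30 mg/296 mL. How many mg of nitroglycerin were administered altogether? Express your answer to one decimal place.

26.5 mg

Concentration = 30 mg ÷ 296 mL = 0.1013514 mg/mL
Stage 1: 77 mL/hr × 2.2 hr = 169.4 mL → 169.4 mL × 0.1013514 mg/mL = 17.16892 mg
Stage 2: 43 mL/hr × 1 hr = 43 mL → 43 mL × 0.1013514 mg/mL = 4.358108 mg
Stage 3: 24.6 mL/hr × 2 hr = 49.2 mL → 49.2 mL × 0.1013514 mg/mL = 4.986486 mg
Total = 17.16892 + 4.358108 + 4.986486 = 26.51351 mg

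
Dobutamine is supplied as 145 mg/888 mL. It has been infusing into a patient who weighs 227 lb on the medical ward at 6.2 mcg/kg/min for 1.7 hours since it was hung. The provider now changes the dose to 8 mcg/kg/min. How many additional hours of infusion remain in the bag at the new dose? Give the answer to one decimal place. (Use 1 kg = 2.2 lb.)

1.6 hours

Initial rate:
Weight = 227 lb ÷ 2.2 lb/kg = 103.1818 kg
Dose = 6.2 mcg/kg/min × 103.1818 kg = 639.7273 mcg/min
639.7273 mcg/min × 60 min/hr = 38383.64 mcg/hr
Concentration = 145 mg ÷ 888 mL = 0.1632883 mg/mL = 163.2883 mcg/mL
Rate = 38383.64 mcg/hr ÷ 163.2883 mcg/mL = 235.0667 mL/hr
Volume infused so far = 235.0667 mL/hr × 1.7 hr = 399.6134 mL
Volume remaining = 888 − 399.6134 = 488.3866 mL
New rate:
Dose = 8 mcg/kg/min × 103.1818 kg = 825.4545 mcg/min
825.4545 mcg/min × 60 min/hr = 49527.27 mcg/hr
Rate = 49527.27 mcg/hr ÷ 163.2883 mcg/mL = 303.3118 mL/hr
Time remaining = 488.3866 mL ÷ 303.3118 mL/hr = 1.61018 hr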